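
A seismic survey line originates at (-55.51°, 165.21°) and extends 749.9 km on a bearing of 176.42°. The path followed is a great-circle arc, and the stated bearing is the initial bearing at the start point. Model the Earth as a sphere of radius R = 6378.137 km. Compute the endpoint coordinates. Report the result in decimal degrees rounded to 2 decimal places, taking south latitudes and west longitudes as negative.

Central angle δ = d/R = 0.117574 rad.
Start latitude φ₁ = -0.968832 rad; initial bearing θ = 3.079110 rad.
sin φ₂ = sin φ₁ cos δ + cos φ₁ sin δ cos θ = (-0.824225)(0.993096) + (0.566262)(0.117303)(-0.998049) = -0.884829
φ₂ = asin(-0.884829) = -1.086128 rad = -62.23°.
Δλ = atan2( sin θ sin δ cos φ₁ , cos δ − sin φ₁ sin φ₂ ) = atan2(0.004148, 0.263798) = 0.015722 rad = 0.90°.
Hence λ₂ = 165.21° + 0.90° = 166.11°.

latitude -62.23°, longitude 166.11°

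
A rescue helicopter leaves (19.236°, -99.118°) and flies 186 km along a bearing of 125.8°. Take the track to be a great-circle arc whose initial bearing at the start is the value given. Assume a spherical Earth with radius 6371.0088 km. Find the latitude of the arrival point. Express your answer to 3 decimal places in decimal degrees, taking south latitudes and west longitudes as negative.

Angular distance δ = d/R = 186 / 6371.0088 = 0.029195 rad.
With φ₁ = 19.236° = 0.335732 rad and θ = 125.8° = 2.195624 rad:
Destination latitude: φ₂ = arcsin( sin φ₁ cos δ + cos φ₁ sin δ cos θ ) = arcsin(0.313198) = 18.252°.
For the longitude increment, Δλ = atan2( sin θ sin δ cos φ₁, cos δ − sin φ₁ sin φ₂ ) = atan2(0.022354, 0.896388) = 1.429°.
λ₂ = λ₁ + Δλ = -97.689°.

latitude 18.252°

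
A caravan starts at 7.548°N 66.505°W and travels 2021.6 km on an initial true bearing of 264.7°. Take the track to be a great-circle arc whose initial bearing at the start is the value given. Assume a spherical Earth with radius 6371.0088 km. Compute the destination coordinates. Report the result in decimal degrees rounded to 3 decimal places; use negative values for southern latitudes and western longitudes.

latitude 5.522°, longitude -84.693°

Central angle δ = d/R = 0.317312 rad.
Start latitude φ₁ = 0.131737 rad; initial bearing θ = 4.619887 rad.
Destination latitude: φ₂ = arcsin( sin φ₁ cos δ + cos φ₁ sin δ cos θ ) = arcsin(0.096228) = 5.522°.
Δλ = atan2( sin θ sin δ cos φ₁ , cos δ − sin φ₁ sin φ₂ ) = atan2(-0.307988, 0.937437) = -0.317433 rad = -18.188°.
Hence λ₂ = -66.505° + -18.188° = -84.693°.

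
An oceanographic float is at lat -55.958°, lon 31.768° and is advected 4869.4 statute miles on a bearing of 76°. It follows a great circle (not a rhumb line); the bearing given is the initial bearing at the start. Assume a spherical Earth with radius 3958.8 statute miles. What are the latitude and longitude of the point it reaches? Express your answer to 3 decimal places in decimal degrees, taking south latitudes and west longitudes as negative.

latitude -8.587°, longitude 99.416°

The arc subtends δ = 4869.4/3958.8 = 1.230019 rad at the centre.
With φ₁ = -55.958° = -0.976651 rad and θ = 76° = 1.326450 rad:
sin φ₂ = sin φ₁ cos δ + cos φ₁ sin δ cos θ = (-0.828627)(0.334220) + (0.559800)(0.942495)(0.241922) = -0.149303
φ₂ = asin(-0.149303) = -0.149864 rad = -8.587°.
Then Δλ = atan2(0.511937, 0.210503) = 1.180682 rad, from sin θ sin δ cos φ₁ over cos δ − sin φ₁ sin φ₂.
λ₂ = λ₁ + Δλ = 99.416°.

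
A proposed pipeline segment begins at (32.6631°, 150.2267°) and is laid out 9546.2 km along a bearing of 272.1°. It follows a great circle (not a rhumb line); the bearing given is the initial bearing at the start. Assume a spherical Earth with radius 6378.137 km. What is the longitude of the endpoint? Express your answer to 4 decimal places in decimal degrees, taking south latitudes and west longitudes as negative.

Central angle δ = d/R = 1.496707 rad.
With φ₁ = 32.6631° = 0.570079 rad and θ = 272.1° = 4.749041 rad:
Applying the spherical law of cosines for sides, sin φ₂ = sin φ₁ cos δ + cos φ₁ sin δ cos θ = 0.070714, so φ₂ = 4.0550°.
Δλ = atan2( sin θ sin δ cos φ₁ , cos δ − sin φ₁ sin φ₂ ) = atan2(-0.838985, 0.035858) = -1.528083 rad = -87.5527°.
Hence λ₂ = 150.2267° + -87.5527° = 62.6740°.

longitude 62.6740°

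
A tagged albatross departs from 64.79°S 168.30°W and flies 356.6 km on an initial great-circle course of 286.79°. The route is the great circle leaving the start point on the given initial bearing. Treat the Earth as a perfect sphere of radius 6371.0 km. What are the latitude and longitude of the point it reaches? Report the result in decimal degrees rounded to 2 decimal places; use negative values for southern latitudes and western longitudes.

The arc subtends δ = 356.6/6371 = 0.055972 rad at the centre.
With φ₁ = -64.79° = -1.130799 rad and θ = 286.79° = 5.005430 rad:
Destination latitude: φ₂ = arcsin( sin φ₁ cos δ + cos φ₁ sin δ cos θ ) = arcsin(-0.896453) = -63.70°.
For the longitude increment, Δλ = atan2( sin θ sin δ cos φ₁, cos δ − sin φ₁ sin φ₂ ) = atan2(-0.022812, 0.187366) = -6.94°.
λ₂ = -168.30° + -6.94° = -175.24°.

latitude -63.70°, longitude -175.24°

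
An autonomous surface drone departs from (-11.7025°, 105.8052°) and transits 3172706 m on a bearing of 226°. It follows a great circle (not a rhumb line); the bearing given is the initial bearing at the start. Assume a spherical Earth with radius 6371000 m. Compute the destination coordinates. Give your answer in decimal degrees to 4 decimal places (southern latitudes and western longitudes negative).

δ = 3172706/6371000 = 0.497992 rad (28.5328°).
With φ₁ = -11.7025° = -0.204247 rad and θ = 226° = 3.944444 rad:
sin φ₂ = sin φ₁ cos δ + cos φ₁ sin δ cos θ = (-0.202830)(0.878544) + (0.979214)(0.477662)(-0.694658) = -0.503110
φ₂ = asin(-0.503110) = -0.527194 rad = -30.2060°.
Δλ = atan2( sin θ sin δ cos φ₁ , cos δ − sin φ₁ sin φ₂ ) = atan2(-0.336459, 0.776498) = -0.408883 rad = -23.4273°.
λ₂ = λ₁ + Δλ = 82.3779°.

latitude -30.2060°, longitude 82.3779°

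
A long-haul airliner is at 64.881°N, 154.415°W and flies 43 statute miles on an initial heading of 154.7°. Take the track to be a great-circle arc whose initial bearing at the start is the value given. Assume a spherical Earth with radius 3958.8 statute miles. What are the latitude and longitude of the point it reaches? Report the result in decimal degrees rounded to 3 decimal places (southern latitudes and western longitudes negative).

The arc subtends δ = 43/3958.8 = 0.010862 rad at the centre.
Converting: φ₁ = 1.132387 rad, θ = 2.700024 rad.
Destination latitude: φ₂ = arcsin( sin φ₁ cos δ + cos φ₁ sin δ cos θ ) = arcsin(0.901206) = 64.317°.
Δλ = atan2( sin θ sin δ cos φ₁ , cos δ − sin φ₁ sin φ₂ ) = atan2(0.001970, 0.183964) = 0.010711 rad = 0.614°.
λ₂ = λ₁ + Δλ = -153.801°.

latitude 64.317°, longitude -153.801°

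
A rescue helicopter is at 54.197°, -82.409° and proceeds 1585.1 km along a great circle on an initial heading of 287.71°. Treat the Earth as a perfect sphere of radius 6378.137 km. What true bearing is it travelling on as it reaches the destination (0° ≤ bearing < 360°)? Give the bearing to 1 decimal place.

Central angle δ = d/R = 0.248521 rad.
Start latitude φ₁ = 0.945916 rad; initial bearing θ = 5.021487 rad.
Applying the spherical law of cosines for sides, sin φ₂ = sin φ₁ cos δ + cos φ₁ sin δ cos θ = 0.829888, so φ₂ = 56.087°.
Δλ = atan2( sin θ sin δ cos φ₁ , cos δ − sin φ₁ sin φ₂ ) = atan2(-0.137073, 0.296210) = -0.433412 rad = -24.833°.
λ₂ = λ₁ + Δλ = -107.242°.
The forward bearing on arrival equals the back-azimuth from the destination plus 180°.
Back-azimuth from P₂ (56.1°, -107.2°) to P₁ (54.2°, -82.4°), with Δλ' = λ₁ − λ₂ = 24.8°: atan2( sin Δλ' cos φ₁ , cos φ₂ sin φ₁ − sin φ₂ cos φ₁ cos Δλ' ) = 87.2°.
Final bearing = (87.2° + 180°) mod 360° = 267.2°.

final bearing 267.2°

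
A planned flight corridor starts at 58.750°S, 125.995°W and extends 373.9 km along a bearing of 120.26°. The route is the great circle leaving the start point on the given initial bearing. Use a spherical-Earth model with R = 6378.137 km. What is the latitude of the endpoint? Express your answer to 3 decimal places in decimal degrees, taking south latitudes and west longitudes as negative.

Central angle δ = d/R = 0.058622 rad.
Converting: φ₁ = -1.025381 rad, θ = 2.098933 rad.
sin φ₂ = sin φ₁ cos δ + cos φ₁ sin δ cos θ = (-0.854912)(0.998282) + (0.518773)(0.058589)(-0.503925) = -0.868760
φ₂ = asin(-0.868760) = -1.052692 rad = -60.315°.
For the longitude increment, Δλ = atan2( sin θ sin δ cos φ₁, cos δ − sin φ₁ sin φ₂ ) = atan2(0.026253, 0.255569) = 5.865°.
Hence λ₂ = -125.995° + 5.865° = -120.130°.

latitude -60.315°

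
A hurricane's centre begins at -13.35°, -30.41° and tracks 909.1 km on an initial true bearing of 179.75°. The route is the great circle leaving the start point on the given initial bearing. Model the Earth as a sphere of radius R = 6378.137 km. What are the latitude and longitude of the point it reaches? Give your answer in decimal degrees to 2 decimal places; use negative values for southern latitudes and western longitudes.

latitude -21.52°, longitude -30.37°

Central angle δ = d/R = 0.142534 rad.
Converting: φ₁ = -0.233001 rad, θ = 3.137229 rad.
Applying the spherical law of cosines for sides, sin φ₂ = sin φ₁ cos δ + cos φ₁ sin δ cos θ = -0.366769, so φ₂ = -21.52°.
Δλ = atan2( sin θ sin δ cos φ₁ , cos δ − sin φ₁ sin φ₂ ) = atan2(0.000603, 0.905173) = 0.000666 rad = 0.04°.
Hence λ₂ = -30.41° + 0.04° = -30.37°.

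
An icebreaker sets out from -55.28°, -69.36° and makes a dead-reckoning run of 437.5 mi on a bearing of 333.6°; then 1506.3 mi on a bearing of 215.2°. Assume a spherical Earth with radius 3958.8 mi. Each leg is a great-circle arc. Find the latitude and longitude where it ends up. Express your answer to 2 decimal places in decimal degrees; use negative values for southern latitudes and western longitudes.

Apply the spherical direct solution leg by leg, carrying full precision between legs.
Leg 1: from (-55.28°, -69.36°), δ = 437.5/3958.8 = 0.110513 rad, θ = 333.6° → φ = -49.52°, λ = -73.69°.
Leg 2: from (-49.52°, -73.69°), δ = 1506.3/3958.8 = 0.380494 rad, θ = 215.2° → φ = -64.59°, λ = -103.62°.

latitude -64.59°, longitude -103.62°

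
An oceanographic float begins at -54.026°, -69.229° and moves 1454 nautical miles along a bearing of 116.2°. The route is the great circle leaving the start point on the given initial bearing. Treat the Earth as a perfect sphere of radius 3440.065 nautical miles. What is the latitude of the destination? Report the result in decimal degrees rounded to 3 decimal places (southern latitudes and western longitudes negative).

Central angle δ = d/R = 0.422666 rad.
Start latitude φ₁ = -0.942932 rad; initial bearing θ = 2.028073 rad.
Applying the spherical law of cosines for sides, sin φ₂ = sin φ₁ cos δ + cos φ₁ sin δ cos θ = -0.844449, so φ₂ = -57.613°.
Then Δλ = atan2(0.216199, 0.228600) = 0.757525 rad, from sin θ sin δ cos φ₁ over cos δ − sin φ₁ sin φ₂.
Hence λ₂ = -69.229° + 43.403° = -25.826°.

latitude -57.613°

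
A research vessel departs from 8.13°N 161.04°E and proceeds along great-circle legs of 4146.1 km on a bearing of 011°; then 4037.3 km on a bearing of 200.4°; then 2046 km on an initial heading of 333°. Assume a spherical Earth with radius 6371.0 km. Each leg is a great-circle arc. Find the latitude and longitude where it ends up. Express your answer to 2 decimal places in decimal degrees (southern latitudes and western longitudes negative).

Apply the spherical direct solution leg by leg, carrying full precision between legs.
Leg 1: from (8.13°, 161.04°), δ = 4146.1/6371 = 0.650777 rad, θ = 11° → φ = 44.52°, λ = 170.37°.
Leg 2: from (44.52°, 170.37°), δ = 4037.3/6371 = 0.633700 rad, θ = 200.4° → φ = 9.75°, λ = 158.28°.
Leg 3: from (9.75°, 158.28°), δ = 2046/6371 = 0.321143 rad, θ = 333° → φ = 25.97°, λ = 149.11°.

latitude 25.97°, longitude 149.11°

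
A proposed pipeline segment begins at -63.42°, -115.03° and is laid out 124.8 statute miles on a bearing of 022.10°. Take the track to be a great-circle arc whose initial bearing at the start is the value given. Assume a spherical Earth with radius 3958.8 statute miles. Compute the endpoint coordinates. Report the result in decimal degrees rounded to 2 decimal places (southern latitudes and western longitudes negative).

The arc subtends δ = 124.8/3958.8 = 0.031525 rad at the centre.
With φ₁ = -63.42° = -1.106888 rad and θ = 22.1° = 0.385718 rad:
sin φ₂ = sin φ₁ cos δ + cos φ₁ sin δ cos θ = (-0.894310)(0.999503) + (0.447447)(0.031519)(0.926529) = -0.880799
φ₂ = asin(-0.880799) = -1.077547 rad = -61.74°.
For the longitude increment, Δλ = atan2( sin θ sin δ cos φ₁, cos δ − sin φ₁ sin φ₂ ) = atan2(0.005306, 0.211795) = 1.44°.
Hence λ₂ = -115.03° + 1.44° = -113.59°.

latitude -61.74°, longitude -113.59°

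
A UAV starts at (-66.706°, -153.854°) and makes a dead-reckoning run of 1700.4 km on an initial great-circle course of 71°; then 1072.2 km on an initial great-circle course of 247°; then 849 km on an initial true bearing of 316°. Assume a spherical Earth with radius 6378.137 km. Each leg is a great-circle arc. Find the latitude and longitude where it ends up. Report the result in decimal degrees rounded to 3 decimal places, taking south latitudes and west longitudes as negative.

Apply the spherical direct solution leg by leg, carrying full precision between legs.
Leg 1: from (-66.706°, -153.854°), δ = 1700.4/6378.137 = 0.266598 rad, θ = 71° → φ = -58.443°, λ = -125.431°.
Leg 2: from (-58.443°, -125.431°), δ = 1072.2/6378.137 = 0.168106 rad, θ = 247° → φ = -60.965°, λ = -143.933°.
Leg 3: from (-60.965°, -143.933°), δ = 849/6378.137 = 0.133111 rad, θ = 316° → φ = -55.110°, λ = -153.208°.

latitude -55.110°, longitude -153.208°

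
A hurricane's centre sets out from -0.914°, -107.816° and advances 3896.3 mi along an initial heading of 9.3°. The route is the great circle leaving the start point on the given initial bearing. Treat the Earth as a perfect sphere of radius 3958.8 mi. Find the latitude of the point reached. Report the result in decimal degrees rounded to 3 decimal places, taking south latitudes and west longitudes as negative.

The arc subtends δ = 3896.3/3958.8 = 0.984212 rad at the centre.
With φ₁ = -0.914° = -0.015952 rad and θ = 9.3° = 0.162316 rad:
sin φ₂ = sin φ₁ cos δ + cos φ₁ sin δ cos θ = (-0.015952)(0.553519) + (0.999873)(0.832836)(0.986856) = 0.812955
φ₂ = asin(0.812955) = 0.949209 rad = 54.386°.
Δλ = atan2( sin θ sin δ cos φ₁ , cos δ − sin φ₁ sin φ₂ ) = atan2(0.134572, 0.566487) = 0.233233 rad = 13.363°.
λ₂ = λ₁ + Δλ = -94.453°.

latitude 54.386°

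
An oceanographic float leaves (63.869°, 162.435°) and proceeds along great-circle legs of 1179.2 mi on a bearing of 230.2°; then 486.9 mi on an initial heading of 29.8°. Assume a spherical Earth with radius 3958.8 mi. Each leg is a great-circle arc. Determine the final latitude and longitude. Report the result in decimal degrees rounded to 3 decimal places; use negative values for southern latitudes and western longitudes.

Apply the spherical direct solution leg by leg, carrying full precision between legs.
Leg 1: from (63.869°, 162.435°), δ = 1179.2/3958.8 = 0.297868 rad, θ = 230.2° → φ = 50.852°, λ = 141.510°.
Leg 2: from (50.852°, 141.510°), δ = 486.9/3958.8 = 0.122992 rad, θ = 29.8° → φ = 56.811°, λ = 147.905°.

latitude 56.811°, longitude 147.905°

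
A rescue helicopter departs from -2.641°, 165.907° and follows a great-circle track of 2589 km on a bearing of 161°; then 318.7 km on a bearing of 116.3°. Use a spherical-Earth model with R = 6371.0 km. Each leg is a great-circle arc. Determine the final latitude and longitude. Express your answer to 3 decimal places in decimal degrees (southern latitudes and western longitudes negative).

latitude -25.805°, longitude 176.895°

Apply the spherical direct solution leg by leg, carrying full precision between legs.
Leg 1: from (-2.641°, 165.907°), δ = 2589/6371 = 0.406373 rad, θ = 161° → φ = -24.562°, λ = 174.041°.
Leg 2: from (-24.562°, 174.041°), δ = 318.7/6371 = 0.050024 rad, θ = 116.3° → φ = -25.805°, λ = 176.895°.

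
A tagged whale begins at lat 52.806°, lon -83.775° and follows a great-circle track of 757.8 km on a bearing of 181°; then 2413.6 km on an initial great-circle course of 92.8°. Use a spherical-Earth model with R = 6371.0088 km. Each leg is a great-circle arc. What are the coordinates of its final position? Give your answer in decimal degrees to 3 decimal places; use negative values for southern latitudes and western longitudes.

Apply the spherical direct solution leg by leg, carrying full precision between legs.
Leg 1: from (52.806°, -83.775°), δ = 757.8/6371.0088 = 0.118945 rad, θ = 181° → φ = 45.992°, λ = -83.946°.
Leg 2: from (45.992°, -83.946°), δ = 2413.6/6371.0088 = 0.378841 rad, θ = 92.8° → φ = 40.972°, λ = -54.654°.

latitude 40.972°, longitude -54.654°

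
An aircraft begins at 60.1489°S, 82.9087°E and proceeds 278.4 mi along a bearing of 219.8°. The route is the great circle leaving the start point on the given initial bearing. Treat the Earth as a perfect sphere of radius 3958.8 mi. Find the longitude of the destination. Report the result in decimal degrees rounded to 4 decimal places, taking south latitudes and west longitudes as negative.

longitude 77.1970°

δ = 278.4/3958.8 = 0.070324 rad (4.0293°).
With φ₁ = -60.1489° = -1.049796 rad and θ = 219.8° = 3.836234 rad:
Applying the spherical law of cosines for sides, sin φ₂ = sin φ₁ cos δ + cos φ₁ sin δ cos θ = -0.892049, so φ₂ = -63.1318°.
Then Δλ = atan2(-0.022388, 0.223835) = -0.099688 rad, from sin θ sin δ cos φ₁ over cos δ − sin φ₁ sin φ₂.
Hence λ₂ = 82.9087° + -5.7117° = 77.1970°.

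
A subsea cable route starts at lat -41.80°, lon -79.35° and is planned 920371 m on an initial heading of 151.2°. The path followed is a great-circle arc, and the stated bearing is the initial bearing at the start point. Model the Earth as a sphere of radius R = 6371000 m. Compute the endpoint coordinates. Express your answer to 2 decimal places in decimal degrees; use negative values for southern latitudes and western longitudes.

latitude -48.91°, longitude -73.29°

Angular distance δ = d/R = 920371 / 6371000 = 0.144463 rad.
Start latitude φ₁ = -0.729548 rad; initial bearing θ = 2.638938 rad.
Destination latitude: φ₂ = arcsin( sin φ₁ cos δ + cos φ₁ sin δ cos θ ) = arcsin(-0.753634) = -48.91°.
Then Δλ = atan2(0.051701, 0.487262) = 0.105710 rad, from sin θ sin δ cos φ₁ over cos δ − sin φ₁ sin φ₂.
Hence λ₂ = -79.35° + 6.06° = -73.29°.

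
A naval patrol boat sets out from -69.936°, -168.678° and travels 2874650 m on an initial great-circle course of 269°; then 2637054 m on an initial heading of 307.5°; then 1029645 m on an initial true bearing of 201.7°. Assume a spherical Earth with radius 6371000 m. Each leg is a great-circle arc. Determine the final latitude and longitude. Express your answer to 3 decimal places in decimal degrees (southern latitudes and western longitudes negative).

Apply the spherical direct solution leg by leg, carrying full precision between legs.
Leg 1: from (-69.936°, -168.678°), δ = 2874650/6371000 = 0.451209 rad, θ = 269° → φ = -57.986°, λ = 135.995°.
Leg 2: from (-57.986°, 135.995°), δ = 2637054/6371000 = 0.413915 rad, θ = 307.5° → φ = -40.279°, λ = 111.271°.
Leg 3: from (-40.279°, 111.271°), δ = 1029645/6371000 = 0.161614 rad, θ = 201.7° → φ = -48.777°, λ = 106.091°.

latitude -48.777°, longitude 106.091°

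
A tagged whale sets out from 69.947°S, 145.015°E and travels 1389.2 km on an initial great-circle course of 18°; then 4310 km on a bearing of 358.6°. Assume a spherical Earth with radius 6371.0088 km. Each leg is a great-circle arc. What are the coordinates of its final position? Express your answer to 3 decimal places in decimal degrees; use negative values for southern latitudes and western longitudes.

latitude -19.088°, longitude 151.303°

Apply the spherical direct solution leg by leg, carrying full precision between legs.
Leg 1: from (-69.947°, 145.015°), δ = 1389.2/6371.0088 = 0.218050 rad, θ = 18° → φ = -57.842°, λ = 152.230°.
Leg 2: from (-57.842°, 152.230°), δ = 4310/6371.0088 = 0.676502 rad, θ = 358.6° → φ = -19.088°, λ = 151.303°.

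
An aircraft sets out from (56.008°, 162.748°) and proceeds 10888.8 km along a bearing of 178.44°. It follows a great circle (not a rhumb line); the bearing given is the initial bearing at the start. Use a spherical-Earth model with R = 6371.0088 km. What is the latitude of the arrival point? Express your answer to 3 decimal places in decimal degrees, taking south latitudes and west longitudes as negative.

latitude -41.901°

Angular distance δ = d/R = 10888.8 / 6371.0088 = 1.709117 rad.
Start latitude φ₁ = 0.977524 rad; initial bearing θ = 3.114366 rad.
Destination latitude: φ₂ = arcsin( sin φ₁ cos δ + cos φ₁ sin δ cos θ ) = arcsin(-0.667851) = -41.901°.
Δλ = atan2( sin θ sin δ cos φ₁ , cos δ − sin φ₁ sin φ₂ ) = atan2(0.015075, 0.415845) = 0.036235 rad = 2.076°.
λ₂ = λ₁ + Δλ = 164.824°.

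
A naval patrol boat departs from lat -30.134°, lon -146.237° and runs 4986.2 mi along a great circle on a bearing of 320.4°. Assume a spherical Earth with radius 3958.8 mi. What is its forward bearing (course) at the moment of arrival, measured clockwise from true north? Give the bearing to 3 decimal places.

Central angle δ = d/R = 1.259523 rad.
Converting: φ₁ = -0.525938 rad, θ = 5.592035 rad.
Applying the spherical law of cosines for sides, sin φ₂ = sin φ₁ cos δ + cos φ₁ sin δ cos θ = 0.480602, so φ₂ = 28.725°.
Then Δλ = atan2(-0.524786, 0.547545) = -0.764178 rad, from sin θ sin δ cos φ₁ over cos δ − sin φ₁ sin φ₂.
λ₂ = -146.237° + -43.784° = -190.021°, normalized to (−180°, 180°] → 169.979°.
The forward bearing on arrival equals the back-azimuth from the destination plus 180°.
Back-azimuth from P₂ (28.725°, 169.979°) to P₁ (-30.134°, -146.237°), with Δλ' = λ₁ − λ₂ = -316.216°: atan2( sin Δλ' cos φ₁ , cos φ₂ sin φ₁ − sin φ₂ cos φ₁ cos Δλ' ) = 141.050°.
Final bearing = (141.050° + 180°) mod 360° = 321.050°.

final bearing 321.050°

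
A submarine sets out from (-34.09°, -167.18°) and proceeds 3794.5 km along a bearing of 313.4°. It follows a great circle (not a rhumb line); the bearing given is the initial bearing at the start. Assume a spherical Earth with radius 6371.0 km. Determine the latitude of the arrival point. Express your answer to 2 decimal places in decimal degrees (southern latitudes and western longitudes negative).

latitude -8.32°

Central angle δ = d/R = 0.595589 rad.
Converting: φ₁ = -0.594983 rad, θ = 5.469862 rad.
Destination latitude: φ₂ = arcsin( sin φ₁ cos δ + cos φ₁ sin δ cos θ ) = arcsin(-0.144771) = -8.32°.
Then Δλ = atan2(-0.337562, 0.746675) = -0.424588 rad, from sin θ sin δ cos φ₁ over cos δ − sin φ₁ sin φ₂.
λ₂ = -167.18° + -24.33° = -191.51°, normalized to (−180°, 180°] → 168.49°.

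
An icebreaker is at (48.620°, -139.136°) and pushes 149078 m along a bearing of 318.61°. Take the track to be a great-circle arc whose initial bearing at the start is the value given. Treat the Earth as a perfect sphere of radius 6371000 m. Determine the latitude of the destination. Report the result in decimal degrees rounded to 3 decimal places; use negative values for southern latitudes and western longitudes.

δ = 149078/6371000 = 0.023399 rad (1.3407°).
With φ₁ = 48.620° = 0.848579 rad and θ = 318.61° = 5.560794 rad:
Applying the spherical law of cosines for sides, sin φ₂ = sin φ₁ cos δ + cos φ₁ sin δ cos θ = 0.761740, so φ₂ = 49.618°.
Then Δλ = atan2(-0.010226, 0.428161) = -0.023880 rad, from sin θ sin δ cos φ₁ over cos δ − sin φ₁ sin φ₂.
λ₂ = -139.136° + -1.368° = -140.504°.

latitude 49.618°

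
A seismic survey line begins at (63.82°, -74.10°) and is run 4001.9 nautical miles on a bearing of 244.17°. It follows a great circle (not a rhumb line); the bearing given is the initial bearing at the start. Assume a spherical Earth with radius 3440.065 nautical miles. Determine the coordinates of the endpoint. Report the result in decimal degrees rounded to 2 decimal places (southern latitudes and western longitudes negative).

latitude 10.32°, longitude -131.24°

Central angle δ = d/R = 1.163321 rad.
Start latitude φ₁ = 1.113869 rad; initial bearing θ = 4.261570 rad.
sin φ₂ = sin φ₁ cos δ + cos φ₁ sin δ cos θ = (0.897412)(0.396293) + (0.441193)(0.918124)(-0.435702) = 0.179148
φ₂ = asin(0.179148) = 0.180120 rad = 10.32°.
Then Δλ = atan2(-0.364599, 0.235523) = -0.997254 rad, from sin θ sin δ cos φ₁ over cos δ − sin φ₁ sin φ₂.
Hence λ₂ = -74.10° + -57.14° = -131.24°.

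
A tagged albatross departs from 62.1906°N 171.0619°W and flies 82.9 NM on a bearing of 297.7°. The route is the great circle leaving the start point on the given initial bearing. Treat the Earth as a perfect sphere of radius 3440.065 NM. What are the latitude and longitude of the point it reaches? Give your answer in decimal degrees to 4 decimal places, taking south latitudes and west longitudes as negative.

latitude 62.8071°, longitude -173.7377°

The arc subtends δ = 82.9/3440.065 = 0.024098 rad at the centre.
With φ₁ = 62.1906° = 1.085431 rad and θ = 297.7° = 5.195845 rad:
sin φ₂ = sin φ₁ cos δ + cos φ₁ sin δ cos θ = (0.884504)(0.999710) + (0.466532)(0.024096)(0.464842) = 0.889473
φ₂ = asin(0.889473) = 1.096191 rad = 62.8071°.
Δλ = atan2( sin θ sin δ cos φ₁ , cos δ − sin φ₁ sin φ₂ ) = atan2(-0.009953, 0.212967) = -0.046702 rad = -2.6758°.
λ₂ = -171.0619° + -2.6758° = -173.7377°.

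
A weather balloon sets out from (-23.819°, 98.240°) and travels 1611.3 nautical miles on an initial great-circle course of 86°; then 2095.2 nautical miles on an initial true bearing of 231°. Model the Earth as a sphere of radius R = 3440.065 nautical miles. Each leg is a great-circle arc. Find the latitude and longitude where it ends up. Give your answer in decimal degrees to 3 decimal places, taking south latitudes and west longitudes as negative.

latitude -37.705°, longitude 92.562°

Apply the spherical direct solution leg by leg, carrying full precision between legs.
Leg 1: from (-23.819°, 98.240°), δ = 1611.3/3440.065 = 0.468392 rad, θ = 86° → φ = -19.362°, λ = 126.753°.
Leg 2: from (-19.362°, 126.753°), δ = 2095.2/3440.065 = 0.609058 rad, θ = 231° → φ = -37.705°, λ = 92.562°.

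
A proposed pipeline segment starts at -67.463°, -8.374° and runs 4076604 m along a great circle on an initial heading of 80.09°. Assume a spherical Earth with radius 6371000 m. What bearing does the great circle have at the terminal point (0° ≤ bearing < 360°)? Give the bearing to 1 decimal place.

Angular distance δ = d/R = 4076604 / 6371000 = 0.639869 rad.
Start latitude φ₁ = -1.177451 rad; initial bearing θ = 1.397834 rad.
Applying the spherical law of cosines for sides, sin φ₂ = sin φ₁ cos δ + cos φ₁ sin δ cos θ = -0.701528, so φ₂ = -44.550°.
For the longitude increment, Δλ = atan2( sin θ sin δ cos φ₁, cos δ − sin φ₁ sin φ₂ ) = atan2(0.225438, 0.154220) = 55.624°.
Hence λ₂ = -8.374° + 55.624° = 47.250°.
The forward bearing on arrival equals the back-azimuth from the destination plus 180°.
Back-azimuth from P₂ (-44.5°, 47.3°) to P₁ (-67.5°, -8.4°), with Δλ' = λ₁ − λ₂ = -55.6°: atan2( sin Δλ' cos φ₁ , cos φ₂ sin φ₁ − sin φ₂ cos φ₁ cos Δλ' ) = 212.0°.
Final bearing = (212.0° + 180°) mod 360° = 32.0°.

final bearing 32.0°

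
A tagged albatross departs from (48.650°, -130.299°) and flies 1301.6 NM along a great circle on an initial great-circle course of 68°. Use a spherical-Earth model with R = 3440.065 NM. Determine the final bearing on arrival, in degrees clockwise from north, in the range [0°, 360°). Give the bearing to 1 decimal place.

δ = 1301.6/3440.065 = 0.378365 rad (21.6787°).
With φ₁ = 48.650° = 0.849103 rad and θ = 68° = 1.186824 rad:
Applying the spherical law of cosines for sides, sin φ₂ = sin φ₁ cos δ + cos φ₁ sin δ cos θ = 0.789014, so φ₂ = 52.093°.
For the longitude increment, Δλ = atan2( sin θ sin δ cos φ₁, cos δ − sin φ₁ sin φ₂ ) = atan2(0.226277, 0.336967) = 33.882°.
λ₂ = λ₁ + Δλ = -96.417°.
The forward bearing on arrival equals the back-azimuth from the destination plus 180°.
Back-azimuth from P₂ (52.1°, -96.4°) to P₁ (48.6°, -130.3°), with Δλ' = λ₁ − λ₂ = -33.9°: atan2( sin Δλ' cos φ₁ , cos φ₂ sin φ₁ − sin φ₂ cos φ₁ cos Δλ' ) = 274.4°.
Final bearing = (274.4° + 180°) mod 360° = 94.4°.

final bearing 94.4°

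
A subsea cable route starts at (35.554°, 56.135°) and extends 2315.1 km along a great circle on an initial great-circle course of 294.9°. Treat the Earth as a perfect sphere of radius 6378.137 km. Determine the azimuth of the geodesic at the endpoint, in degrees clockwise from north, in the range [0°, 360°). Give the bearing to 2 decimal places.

Angular distance δ = d/R = 2315.1 / 6378.137 = 0.362974 rad.
Converting: φ₁ = 0.620534 rad, θ = 5.146976 rad.
Applying the spherical law of cosines for sides, sin φ₂ = sin φ₁ cos δ + cos φ₁ sin δ cos θ = 0.665206, so φ₂ = 41.698°.
Δλ = atan2( sin θ sin δ cos φ₁ , cos δ − sin φ₁ sin φ₂ ) = atan2(-0.262011, 0.548048) = -0.445959 rad = -25.552°.
λ₂ = 56.135° + -25.552° = 30.583°.
The forward bearing on arrival equals the back-azimuth from the destination plus 180°.
Back-azimuth from P₂ (41.70°, 30.58°) to P₁ (35.55°, 56.13°), with Δλ' = λ₁ − λ₂ = 25.55°: atan2( sin Δλ' cos φ₁ , cos φ₂ sin φ₁ − sin φ₂ cos φ₁ cos Δλ' ) = 98.76°.
Final bearing = (98.76° + 180°) mod 360° = 278.76°.

final bearing 278.76°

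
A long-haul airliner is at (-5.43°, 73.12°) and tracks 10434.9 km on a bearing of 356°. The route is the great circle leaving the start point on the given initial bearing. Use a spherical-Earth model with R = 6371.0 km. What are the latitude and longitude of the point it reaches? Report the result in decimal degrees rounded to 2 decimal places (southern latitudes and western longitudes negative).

The arc subtends δ = 10434.9/6371 = 1.637875 rad at the centre.
Start latitude φ₁ = -0.094771 rad; initial bearing θ = 6.213372 rad.
sin φ₂ = sin φ₁ cos δ + cos φ₁ sin δ cos θ = (-0.094630)(-0.067028) + (0.995513)(0.997751)(0.997564) = 0.997197
φ₂ = asin(0.997197) = 1.495906 rad = 85.71°.
For the longitude increment, Δλ = atan2( sin θ sin δ cos φ₁, cos δ − sin φ₁ sin φ₂ ) = atan2(-0.069287, 0.027336) = -68.47°.
λ₂ = λ₁ + Δλ = 4.65°.

latitude 85.71°, longitude 4.65°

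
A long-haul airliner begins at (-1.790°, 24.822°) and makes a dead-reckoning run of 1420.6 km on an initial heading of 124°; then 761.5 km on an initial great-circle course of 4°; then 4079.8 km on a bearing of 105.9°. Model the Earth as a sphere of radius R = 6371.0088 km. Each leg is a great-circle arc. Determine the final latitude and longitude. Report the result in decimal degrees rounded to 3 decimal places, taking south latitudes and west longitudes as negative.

Apply the spherical direct solution leg by leg, carrying full precision between legs.
Leg 1: from (-1.790°, 24.822°), δ = 1420.6/6371.0088 = 0.222979 rad, θ = 124° → φ = -8.862°, λ = 35.515°.
Leg 2: from (-8.862°, 35.515°), δ = 761.5/6371.0088 = 0.119526 rad, θ = 4° → φ = -2.030°, λ = 35.992°.
Leg 3: from (-2.030°, 35.992°), δ = 4079.8/6371.0088 = 0.640370 rad, θ = 105.9° → φ = -11.069°, λ = 71.832°.

latitude -11.069°, longitude 71.832°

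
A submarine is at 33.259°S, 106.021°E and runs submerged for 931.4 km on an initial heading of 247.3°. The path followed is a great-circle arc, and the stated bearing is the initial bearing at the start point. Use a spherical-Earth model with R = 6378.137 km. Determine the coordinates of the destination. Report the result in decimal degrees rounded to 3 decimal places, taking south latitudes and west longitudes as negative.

latitude -36.125°, longitude 96.454°

The arc subtends δ = 931.4/6378.137 = 0.146030 rad at the centre.
Start latitude φ₁ = -0.580479 rad; initial bearing θ = 4.316199 rad.
sin φ₂ = sin φ₁ cos δ + cos φ₁ sin δ cos θ = (-0.548425)(0.989357) + (0.836200)(0.145512)(-0.385906) = -0.589543
φ₂ = asin(-0.589543) = -0.630493 rad = -36.125°.
For the longitude increment, Δλ = atan2( sin θ sin δ cos φ₁, cos δ − sin φ₁ sin φ₂ ) = atan2(-0.112252, 0.666037) = -9.567°.
Hence λ₂ = 106.021° + -9.567° = 96.454°.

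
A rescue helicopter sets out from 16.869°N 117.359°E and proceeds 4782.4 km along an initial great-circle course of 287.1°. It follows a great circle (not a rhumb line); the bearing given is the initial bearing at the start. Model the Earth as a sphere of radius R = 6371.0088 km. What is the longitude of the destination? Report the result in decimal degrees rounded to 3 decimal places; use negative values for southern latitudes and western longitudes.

Central angle δ = d/R = 0.750650 rad.
Start latitude φ₁ = 0.294420 rad; initial bearing θ = 5.010840 rad.
Applying the spherical law of cosines for sides, sin φ₂ = sin φ₁ cos δ + cos φ₁ sin δ cos θ = 0.404135, so φ₂ = 23.837°.
Δλ = atan2( sin θ sin δ cos φ₁ , cos δ − sin φ₁ sin φ₂ ) = atan2(-0.623907, 0.613972) = -0.793424 rad = -45.460°.
Hence λ₂ = 117.359° + -45.460° = 71.899°.

longitude 71.899°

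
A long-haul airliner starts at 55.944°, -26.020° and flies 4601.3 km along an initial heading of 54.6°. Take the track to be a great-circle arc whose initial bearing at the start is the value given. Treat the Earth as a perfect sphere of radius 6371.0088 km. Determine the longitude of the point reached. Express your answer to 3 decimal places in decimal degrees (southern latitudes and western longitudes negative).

longitude 53.166°

δ = 4601.3/6371.0088 = 0.722225 rad (41.3804°).
With φ₁ = 55.944° = 0.976407 rad and θ = 54.6° = 0.952950 rad:
Destination latitude: φ₂ = arcsin( sin φ₁ cos δ + cos φ₁ sin δ cos θ ) = arcsin(0.836093) = 56.730°.
Then Δλ = atan2(0.301755, 0.057642) = 1.382048 rad, from sin θ sin δ cos φ₁ over cos δ − sin φ₁ sin φ₂.
Hence λ₂ = -26.020° + 79.186° = 53.166°.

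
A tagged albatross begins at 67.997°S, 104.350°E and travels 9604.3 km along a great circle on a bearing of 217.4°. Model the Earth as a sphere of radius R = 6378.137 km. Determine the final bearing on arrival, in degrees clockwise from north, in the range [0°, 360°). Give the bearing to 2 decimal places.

The arc subtends δ = 9604.3/6378.137 = 1.505816 rad at the centre.
With φ₁ = -67.997° = -1.186772 rad and θ = 217.4° = 3.794346 rad:
Applying the spherical law of cosines for sides, sin φ₂ = sin φ₁ cos δ + cos φ₁ sin δ cos θ = -0.357209, so φ₂ = -20.929°.
Δλ = atan2( sin θ sin δ cos φ₁ , cos δ − sin φ₁ sin φ₂ ) = atan2(-0.227076, -0.266256) = -2.435447 rad = -139.541°.
λ₂ = λ₁ + Δλ = -35.191°.
The forward bearing on arrival equals the back-azimuth from the destination plus 180°.
Back-azimuth from P₂ (-20.93°, -35.19°) to P₁ (-68.00°, 104.35°), with Δλ' = λ₁ − λ₂ = 139.54°: atan2( sin Δλ' cos φ₁ , cos φ₂ sin φ₁ − sin φ₂ cos φ₁ cos Δλ' ) = 165.90°.
Final bearing = (165.90° + 180°) mod 360° = 345.90°.

final bearing 345.90°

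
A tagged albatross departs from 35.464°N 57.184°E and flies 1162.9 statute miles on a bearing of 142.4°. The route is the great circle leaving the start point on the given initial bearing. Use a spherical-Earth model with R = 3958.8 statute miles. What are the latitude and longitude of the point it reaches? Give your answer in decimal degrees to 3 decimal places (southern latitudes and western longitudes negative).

latitude 21.623°, longitude 68.139°

δ = 1162.9/3958.8 = 0.293751 rad (16.8307°).
With φ₁ = 35.464° = 0.618964 rad and θ = 142.4° = 2.485349 rad:
Applying the spherical law of cosines for sides, sin φ₂ = sin φ₁ cos δ + cos φ₁ sin δ cos θ = 0.368494, so φ₂ = 21.623°.
For the longitude increment, Δλ = atan2( sin θ sin δ cos φ₁, cos δ − sin φ₁ sin φ₂ ) = atan2(0.143889, 0.743367) = 10.955°.
λ₂ = λ₁ + Δλ = 68.139°.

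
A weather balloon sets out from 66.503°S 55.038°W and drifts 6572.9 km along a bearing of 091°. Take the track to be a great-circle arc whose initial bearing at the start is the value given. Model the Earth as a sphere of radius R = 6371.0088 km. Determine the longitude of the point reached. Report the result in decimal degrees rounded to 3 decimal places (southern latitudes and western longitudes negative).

Central angle δ = d/R = 1.031689 rad.
With φ₁ = -66.503° = -1.160696 rad and θ = 91° = 1.588250 rad:
sin φ₂ = sin φ₁ cos δ + cos φ₁ sin δ cos θ = (-0.917081)(0.513370) + (0.398701)(0.858167)(-0.017452) = -0.476773
φ₂ = asin(-0.476773) = -0.496980 rad = -28.475°.
Δλ = atan2( sin θ sin δ cos φ₁ , cos δ − sin φ₁ sin φ₂ ) = atan2(0.342100, 0.076130) = 1.351826 rad = 77.454°.
λ₂ = -55.038° + 77.454° = 22.416°.

longitude 22.416°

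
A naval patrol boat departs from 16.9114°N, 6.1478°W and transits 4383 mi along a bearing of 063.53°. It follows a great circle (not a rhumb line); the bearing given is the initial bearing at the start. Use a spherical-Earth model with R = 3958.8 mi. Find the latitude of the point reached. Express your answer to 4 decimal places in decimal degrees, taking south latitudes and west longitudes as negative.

latitude 30.7653°

The arc subtends δ = 4383/3958.8 = 1.107154 rad at the centre.
With φ₁ = 16.9114° = 0.295160 rad and θ = 63.53° = 1.108808 rad:
sin φ₂ = sin φ₁ cos δ + cos φ₁ sin δ cos θ = (0.290893)(0.447209) + (0.956756)(0.894429)(0.445729) = 0.511523
φ₂ = asin(0.511523) = 0.536956 rad = 30.7653°.
Δλ = atan2( sin θ sin δ cos φ₁ , cos δ − sin φ₁ sin φ₂ ) = atan2(0.766040, 0.298411) = 1.199331 rad = 68.7166°.
λ₂ = -6.1478° + 68.7166° = 62.5688°.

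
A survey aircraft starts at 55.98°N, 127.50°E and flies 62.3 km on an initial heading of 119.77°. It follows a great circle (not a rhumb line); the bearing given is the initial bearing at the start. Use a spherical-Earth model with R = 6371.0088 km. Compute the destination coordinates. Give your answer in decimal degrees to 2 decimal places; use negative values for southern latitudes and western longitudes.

latitude 55.70°, longitude 128.36°

Angular distance δ = d/R = 62.3 / 6371.0088 = 0.009779 rad.
Start latitude φ₁ = 0.977035 rad; initial bearing θ = 2.090381 rad.
sin φ₂ = sin φ₁ cos δ + cos φ₁ sin δ cos θ = (0.828842)(0.999952) + (0.559482)(0.009779)(-0.496520) = 0.826086
φ₂ = asin(0.826086) = 0.972127 rad = 55.70°.
For the longitude increment, Δλ = atan2( sin θ sin δ cos φ₁, cos δ − sin φ₁ sin φ₂ ) = atan2(0.004749, 0.315257) = 0.86°.
λ₂ = 127.50° + 0.86° = 128.36°.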